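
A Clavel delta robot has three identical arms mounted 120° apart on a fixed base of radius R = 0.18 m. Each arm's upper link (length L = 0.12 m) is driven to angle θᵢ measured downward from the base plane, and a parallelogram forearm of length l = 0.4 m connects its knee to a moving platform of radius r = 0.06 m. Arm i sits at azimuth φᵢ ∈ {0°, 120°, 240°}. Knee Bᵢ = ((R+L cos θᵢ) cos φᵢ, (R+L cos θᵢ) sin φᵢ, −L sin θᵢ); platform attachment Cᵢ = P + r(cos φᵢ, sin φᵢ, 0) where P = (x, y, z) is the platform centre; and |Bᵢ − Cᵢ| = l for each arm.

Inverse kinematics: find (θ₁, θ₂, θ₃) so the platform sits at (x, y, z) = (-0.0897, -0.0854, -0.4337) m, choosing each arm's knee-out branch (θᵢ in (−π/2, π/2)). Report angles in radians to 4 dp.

θ₁ = 1.3962, θ₂ = 1.1346, θ₃ = 0.4362

arm 1 (φ=0.0°): x'=-0.0897, y'=-0.0854
  e−x'=0.2097;  (l²−L²−(e−x')²−y'²−z²)/2L = -0.3907
  γ=atan2(-0.4337,0.2097)=-1.1204;  ψ=arccos(-0.8110)=2.5166;  θ1=γ+ψ≈1.3962
arm 2 (φ=120.0°): x'=-0.0291, y'=0.1204
  e−x'=0.1491;  (l²−L²−(e−x')²−y'²−z²)/2L = -0.3301
  γ=atan2(-0.4337,0.1491)=-1.2397;  ψ=arccos(-0.7197)=2.3742;  θ2=γ+ψ≈1.1346
arm 3 (φ=240.0°): x'=0.1188, y'=-0.0350
  A=0.0012, B=-0.4337, C=(l²−L²−A²−y'²−z²)/(2L)=-0.1822
  √(A²+B²)=0.4337;  θ3 = -1.5680+2.0043 ≈ 0.4362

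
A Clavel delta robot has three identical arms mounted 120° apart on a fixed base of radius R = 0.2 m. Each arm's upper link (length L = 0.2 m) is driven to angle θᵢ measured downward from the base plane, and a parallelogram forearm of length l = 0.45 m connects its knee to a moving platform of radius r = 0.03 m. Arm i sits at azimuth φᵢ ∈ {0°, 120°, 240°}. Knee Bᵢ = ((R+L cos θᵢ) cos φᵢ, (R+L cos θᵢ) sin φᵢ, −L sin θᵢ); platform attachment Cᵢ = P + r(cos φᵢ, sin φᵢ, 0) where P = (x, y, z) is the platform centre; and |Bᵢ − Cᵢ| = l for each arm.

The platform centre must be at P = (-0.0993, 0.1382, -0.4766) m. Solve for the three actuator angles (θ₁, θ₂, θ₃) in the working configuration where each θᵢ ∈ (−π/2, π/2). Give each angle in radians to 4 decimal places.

θ₁ = 1.3090, θ₂ = 0.3490, θ₃ = 1.2218

φ1=0.0° → target in arm frame (-0.0993, 0.1382)
  e−x'=0.2693;  (l²−L²−(e−x')²−y'²−z²)/2L = -0.3907
  θ1 = atan2(B,A) + arccos(C/0.5474) = 1.3090
φ2=120.0° → target in arm frame (0.1693, 0.0169)
  A=0.0007, B=-0.4766, C=(l²−L²−A²−y'²−z²)/(2L)=-0.1623
  θ2 = atan2(B,A) + arccos(C/0.4766) = 0.3490
rotate P by −φ3: (-0.0700, -0.1551, -0.4766)
  e−x'=0.2400;  (l²−L²−(e−x')²−y'²−z²)/2L = -0.3658
  θ3 = atan2(B,A) + arccos(C/0.5336) = 1.2218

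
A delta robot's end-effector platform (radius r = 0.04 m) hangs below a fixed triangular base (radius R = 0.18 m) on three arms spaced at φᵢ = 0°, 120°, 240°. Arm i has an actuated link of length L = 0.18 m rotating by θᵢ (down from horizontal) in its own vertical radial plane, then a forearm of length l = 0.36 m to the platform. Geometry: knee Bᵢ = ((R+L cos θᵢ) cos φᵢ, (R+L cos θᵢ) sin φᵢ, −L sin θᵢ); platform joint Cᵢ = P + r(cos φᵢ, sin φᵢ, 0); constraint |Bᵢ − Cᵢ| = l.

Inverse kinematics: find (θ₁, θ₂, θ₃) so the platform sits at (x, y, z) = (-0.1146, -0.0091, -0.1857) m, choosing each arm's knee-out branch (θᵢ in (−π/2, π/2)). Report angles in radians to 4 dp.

θ₁ = 0.9599, θ₂ = -0.1748, θ₃ = -0.3486

arm 1 (φ=0.0°): x'=-0.1146, y'=-0.0091
  A=0.2546, B=-0.1857, C=(l²−L²−A²−y'²−z²)/(2L)=-0.0061
  γ=atan2(-0.1857,0.2546)=-0.6302;  ψ=arccos(-0.0193)=1.5901;  θ1=γ+ψ≈0.9599
arm 2 (φ=120.0°): x'=0.0494, y'=0.1038
  A=0.0906, B=-0.1857, C=(l²−L²−A²−y'²−z²)/(2L)=0.1215
  γ=atan2(-0.1857,0.0906)=-1.1170;  ψ=arccos(0.5880)=0.9422;  θ2=γ+ψ≈-0.1748
rotate P by −φ3: (0.0652, -0.0947, -0.1857)
  e−x'=0.0748;  (l²−L²−(e−x')²−y'²−z²)/2L = 0.1338
  √(A²+B²)=0.2002;  θ3 = -1.1878+0.8392 ≈ -0.3486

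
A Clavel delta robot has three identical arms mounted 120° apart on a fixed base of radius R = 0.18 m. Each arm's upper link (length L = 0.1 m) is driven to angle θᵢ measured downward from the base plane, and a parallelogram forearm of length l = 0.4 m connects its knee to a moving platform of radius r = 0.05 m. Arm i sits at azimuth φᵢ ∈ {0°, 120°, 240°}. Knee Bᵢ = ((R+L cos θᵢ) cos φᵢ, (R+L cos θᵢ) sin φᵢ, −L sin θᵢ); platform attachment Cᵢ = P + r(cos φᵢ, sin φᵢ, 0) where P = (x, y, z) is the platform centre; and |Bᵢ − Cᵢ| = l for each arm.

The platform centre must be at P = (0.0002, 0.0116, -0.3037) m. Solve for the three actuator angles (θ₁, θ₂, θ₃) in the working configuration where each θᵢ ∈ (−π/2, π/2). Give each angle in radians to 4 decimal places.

θ₁ = -0.2616, θ₂ = -0.3487, θ₃ = -0.1735

φ1=0.0° → target in arm frame (0.0002, 0.0116)
  e−x'=0.1298;  (l²−L²−(e−x')²−y'²−z²)/2L = 0.2039
  √(A²+B²)=0.3303;  θ1 = -1.1669+0.9053 ≈ -0.2616
arm 2 (φ=120.0°): x'=0.0099, y'=-0.0060
  e−x'=0.1201;  (l²−L²−(e−x')²−y'²−z²)/2L = 0.2166
  √(A²+B²)=0.3266;  θ2 = -1.1943+0.8457 ≈ -0.3487
arm 3 (φ=240.0°): x'=-0.0101, y'=-0.0056
  A cos θ + B sin θ = C:  0.1401·cos θ + -0.3037·sin θ = 0.1905
  √(A²+B²)=0.3345;  θ3 = -1.1385+0.9650 ≈ -0.1735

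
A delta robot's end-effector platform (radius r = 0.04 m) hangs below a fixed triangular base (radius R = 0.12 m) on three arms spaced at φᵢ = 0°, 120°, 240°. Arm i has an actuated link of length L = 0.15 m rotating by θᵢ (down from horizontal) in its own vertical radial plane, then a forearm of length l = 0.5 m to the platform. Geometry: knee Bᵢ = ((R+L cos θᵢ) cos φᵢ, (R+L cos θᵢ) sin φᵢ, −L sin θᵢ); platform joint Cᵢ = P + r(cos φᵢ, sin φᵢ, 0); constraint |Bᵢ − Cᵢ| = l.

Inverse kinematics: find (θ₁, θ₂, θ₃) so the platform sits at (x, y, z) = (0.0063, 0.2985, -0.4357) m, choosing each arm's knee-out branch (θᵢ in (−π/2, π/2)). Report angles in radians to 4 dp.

θ₁ = 0.6109, θ₂ = -0.2616, θ₃ = 1.3091

arm 1 (φ=0.0°): x'=0.0063, y'=0.2985
  e−x'=0.0737;  (l²−L²−(e−x')²−y'²−z²)/2L = -0.1896
  θ1 = atan2(B,A) + arccos(C/0.4419) = 0.6109
φ2=120.0° → target in arm frame (0.2554, -0.1547)
  e−x'=-0.1754;  (l²−L²−(e−x')²−y'²−z²)/2L = -0.0567
  √(A²+B²)=0.4697;  θ2 = -1.9534+1.6919 ≈ -0.2616
rotate P by −φ3: (-0.2617, -0.1438, -0.4357)
  A cos θ + B sin θ = C:  0.3417·cos θ + -0.4357·sin θ = -0.3325
  θ3 = atan2(B,A) + arccos(C/0.5537) = 1.3091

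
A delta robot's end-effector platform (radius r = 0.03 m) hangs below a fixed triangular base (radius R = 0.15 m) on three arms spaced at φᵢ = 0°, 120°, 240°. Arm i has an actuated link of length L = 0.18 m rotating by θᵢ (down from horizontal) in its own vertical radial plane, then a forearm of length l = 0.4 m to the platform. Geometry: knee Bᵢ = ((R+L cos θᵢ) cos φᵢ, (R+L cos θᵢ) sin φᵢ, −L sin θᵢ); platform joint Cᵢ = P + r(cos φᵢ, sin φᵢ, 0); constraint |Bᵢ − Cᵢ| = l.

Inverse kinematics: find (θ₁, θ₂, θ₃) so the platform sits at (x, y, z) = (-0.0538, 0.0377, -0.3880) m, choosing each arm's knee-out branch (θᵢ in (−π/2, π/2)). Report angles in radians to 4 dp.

θ₁ = 0.7857, θ₂ = 0.3494, θ₃ = 0.6109

φ1=0.0° → target in arm frame (-0.0538, 0.0377)
  e−x'=0.1738;  (l²−L²−(e−x')²−y'²−z²)/2L = -0.1516
  √(A²+B²)=0.4251;  θ1 = -1.1497+1.9354 ≈ 0.7857
arm 2 (φ=120.0°): x'=0.0595, y'=0.0277
  A=0.0605, B=-0.3880, C=(l²−L²−A²−y'²−z²)/(2L)=-0.0760
  γ=atan2(-0.3880,0.0605)=-1.4162;  ψ=arccos(-0.1936)=1.7656;  θ2=γ+ψ≈0.3494
rotate P by −φ3: (-0.0057, -0.0654, -0.3880)
  A cos θ + B sin θ = C:  0.1257·cos θ + -0.3880·sin θ = -0.1196
  γ=atan2(-0.3880,0.1257)=-1.2574;  ψ=arccos(-0.2931)=1.8683;  θ3=γ+ψ≈0.6109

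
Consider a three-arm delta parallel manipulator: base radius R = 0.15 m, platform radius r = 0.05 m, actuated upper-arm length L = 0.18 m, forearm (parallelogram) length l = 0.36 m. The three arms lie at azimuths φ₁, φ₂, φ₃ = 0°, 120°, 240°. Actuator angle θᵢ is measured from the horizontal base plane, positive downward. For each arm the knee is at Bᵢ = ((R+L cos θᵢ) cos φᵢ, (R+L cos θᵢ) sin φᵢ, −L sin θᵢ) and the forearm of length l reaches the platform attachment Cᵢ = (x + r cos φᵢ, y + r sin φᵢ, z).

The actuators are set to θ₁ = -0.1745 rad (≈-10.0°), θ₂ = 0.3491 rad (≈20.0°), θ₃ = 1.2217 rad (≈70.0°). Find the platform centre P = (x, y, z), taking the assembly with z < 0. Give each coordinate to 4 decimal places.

φ1=0.0°: virtual centre (0.2773, 0.0000, 0.0313), radius l
arm 2 at φ=120.0°: e+L cos θ2 = 0.2691;  O2 = (-0.1346, 0.2331, -0.0616)
O3 = (0.1616·cos240.0°, 0.1616·sin240.0°, -0.1691) = (-0.0808, -0.1399, -0.1691)
eliminate P² terms by subtracting sphere 1 from 2 and 3
linear system: -0.8237x+0.4662y = -0.0016−-0.1856z; -0.7161x+-0.2798y = -0.0231−-0.4008z
det = 0.5643;  x = 0.0199+-0.4231z,  y = 0.0317+-0.3494z
sphere 1 gives Az²+Bz+C=0 with A=1.3011, B=0.1331, C=-0.0614;  B²−4AC=0.3372;  roots -0.2743, 0.1720;  negative root z = -0.2743
x = 0.1360, y = 0.1276

(0.1360, 0.1276, -0.2743)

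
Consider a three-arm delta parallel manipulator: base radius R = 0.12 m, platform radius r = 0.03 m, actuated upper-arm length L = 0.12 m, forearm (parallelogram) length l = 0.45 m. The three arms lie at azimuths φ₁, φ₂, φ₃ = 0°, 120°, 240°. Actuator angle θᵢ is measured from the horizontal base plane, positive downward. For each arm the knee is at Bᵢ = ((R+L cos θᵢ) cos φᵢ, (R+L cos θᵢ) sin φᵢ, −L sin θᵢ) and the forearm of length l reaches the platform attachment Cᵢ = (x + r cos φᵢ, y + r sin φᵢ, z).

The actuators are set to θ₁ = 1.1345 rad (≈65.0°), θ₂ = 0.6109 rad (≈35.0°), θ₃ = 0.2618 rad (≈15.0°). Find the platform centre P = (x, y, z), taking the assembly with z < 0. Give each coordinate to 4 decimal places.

φ1=0.0°: virtual centre (0.1407, 0.0000, -0.1088), radius l
φ2=120.0°: virtual centre (-0.0941, 0.1631, -0.0688), radius l
S3 = (0.2059·cos240.0°, 0.2059·sin240.0°, -0.0311) = (-0.1030, -0.1783, -0.0311)
eliminate P² terms by subtracting sphere 1 from 2 and 3
linear system: -0.4697x+0.3261y = 0.0086−0.0799z; -0.4873x+-0.3566y = 0.0117−0.1554z
Cramer: x(z) = -0.0211+0.2425z;  y(z) = -0.0041+0.1044z
into |P−S₁|² = l²: 1.0697z² + 0.1382z + -0.1645 = 0;  Δ = 0.7229;  z = -0.4620 or 0.3328 → z<0 root = -0.4620
x = -0.1331, y = -0.0523

(-0.1331, -0.0523, -0.4620)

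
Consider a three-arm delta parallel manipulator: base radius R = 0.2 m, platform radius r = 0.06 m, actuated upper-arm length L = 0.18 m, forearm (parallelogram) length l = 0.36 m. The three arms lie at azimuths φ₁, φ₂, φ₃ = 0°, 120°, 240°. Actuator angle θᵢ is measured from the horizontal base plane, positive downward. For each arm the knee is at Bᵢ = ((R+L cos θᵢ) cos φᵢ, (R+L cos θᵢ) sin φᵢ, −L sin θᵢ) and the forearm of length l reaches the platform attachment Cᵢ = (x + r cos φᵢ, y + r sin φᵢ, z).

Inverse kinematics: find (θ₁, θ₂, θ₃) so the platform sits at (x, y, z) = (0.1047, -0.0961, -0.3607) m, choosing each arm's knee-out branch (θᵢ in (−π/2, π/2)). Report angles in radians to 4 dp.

arm 1 (φ=0.0°): x'=0.1047, y'=-0.0961
  A=0.0353, B=-0.3607, C=(l²−L²−A²−y'²−z²)/(2L)=-0.1205
  θ1 = atan2(B,A) + arccos(C/0.3624) = 0.4365
rotate P by −φ2: (-0.1356, -0.0426, -0.3607)
  A=0.2756, B=-0.3607, C=(l²−L²−A²−y'²−z²)/(2L)=-0.3074
  γ=atan2(-0.3607,0.2756)=-0.9184;  ψ=arccos(-0.6772)=2.3147;  θ2=γ+ψ≈1.3964
rotate P by −φ3: (0.0309, 0.1387, -0.3607)
  A=0.1091, B=-0.3607, C=(l²−L²−A²−y'²−z²)/(2L)=-0.1779
  √(A²+B²)=0.3768;  θ3 = -1.2770+2.0625 ≈ 0.7855

θ₁ = 0.4365, θ₂ = 1.3964, θ₃ = 0.7855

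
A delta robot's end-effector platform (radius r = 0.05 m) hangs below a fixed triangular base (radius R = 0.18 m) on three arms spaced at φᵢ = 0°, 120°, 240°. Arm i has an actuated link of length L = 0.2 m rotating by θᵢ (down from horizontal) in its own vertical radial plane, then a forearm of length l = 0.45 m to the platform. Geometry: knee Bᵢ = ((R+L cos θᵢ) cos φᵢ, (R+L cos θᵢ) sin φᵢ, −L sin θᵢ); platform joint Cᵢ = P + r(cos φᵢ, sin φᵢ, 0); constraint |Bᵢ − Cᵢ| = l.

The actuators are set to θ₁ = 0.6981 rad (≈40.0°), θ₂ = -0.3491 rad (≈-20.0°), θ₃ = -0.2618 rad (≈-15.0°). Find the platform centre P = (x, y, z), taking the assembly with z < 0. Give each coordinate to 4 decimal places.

φ1=0.0°: virtual centre (0.2832, 0.0000, -0.1286), radius l
S2 = (0.3179·cos120.0°, 0.3179·sin120.0°, 0.0684) = (-0.1590, 0.2753, 0.0684)
φ3=240.0°: virtual centre (-0.1616, -0.2799, 0.0518), radius l
subtract pairs → two planes through P
plane₁₂: -0.8844x+0.5507y+0.3939z = 0.0090
Cramer: x(z) = -0.0109+0.4255z;  y(z) = -0.0012-0.0320z
quadratic in z: (1.1821)z²+(0.0068)z+(-0.0994)=0, √Δ=0.6858 → z ∈ {-0.2930, 0.2872}; z = -0.2930 (taking z<0)
x = -0.1356, y = 0.0082

(-0.1356, 0.0082, -0.2930)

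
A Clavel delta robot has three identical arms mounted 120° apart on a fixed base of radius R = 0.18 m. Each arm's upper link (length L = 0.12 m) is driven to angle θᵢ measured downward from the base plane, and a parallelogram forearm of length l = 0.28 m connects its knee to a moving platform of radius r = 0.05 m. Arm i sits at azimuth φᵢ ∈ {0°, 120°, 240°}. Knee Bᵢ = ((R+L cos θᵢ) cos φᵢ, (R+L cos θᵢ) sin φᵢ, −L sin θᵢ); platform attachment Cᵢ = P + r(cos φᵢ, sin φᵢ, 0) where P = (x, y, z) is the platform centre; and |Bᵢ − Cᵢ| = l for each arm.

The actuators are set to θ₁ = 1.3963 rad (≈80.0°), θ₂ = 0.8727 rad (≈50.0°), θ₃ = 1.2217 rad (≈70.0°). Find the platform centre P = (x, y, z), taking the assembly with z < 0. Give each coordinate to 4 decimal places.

arm 1 at φ=0.0°: e+L cos θ1 = 0.1508;  centre 1 = (0.1508, 0.0000, -0.1182)
φ2=120.0°: virtual centre (-0.1036, 0.1794, -0.0919), radius l
arm 3 at φ=240.0°: e+L cos θ3 = 0.1710;  centre 3 = (-0.0855, -0.1481, -0.1128)
|centre ₂|²−|centre ₁|² = 0.0146;  |centre ₃|²−|centre ₁|² = 0.0053
[-0.5088 0.3588 0.0525]·P = 0.0146;  [-0.4727 -0.2963 0.0108]·P = 0.0053
det = 0.3203;  x = -0.0194+0.0607z,  y = 0.0133+-0.0603z
quadratic in z: (1.0073)z²+(0.2141)z+(-0.0353)=0, √Δ=0.4335 → z ∈ {-0.3215, 0.1089}; z = -0.3215 (taking z<0)
x = -0.0389, y = 0.0326

(-0.0389, 0.0326, -0.3215)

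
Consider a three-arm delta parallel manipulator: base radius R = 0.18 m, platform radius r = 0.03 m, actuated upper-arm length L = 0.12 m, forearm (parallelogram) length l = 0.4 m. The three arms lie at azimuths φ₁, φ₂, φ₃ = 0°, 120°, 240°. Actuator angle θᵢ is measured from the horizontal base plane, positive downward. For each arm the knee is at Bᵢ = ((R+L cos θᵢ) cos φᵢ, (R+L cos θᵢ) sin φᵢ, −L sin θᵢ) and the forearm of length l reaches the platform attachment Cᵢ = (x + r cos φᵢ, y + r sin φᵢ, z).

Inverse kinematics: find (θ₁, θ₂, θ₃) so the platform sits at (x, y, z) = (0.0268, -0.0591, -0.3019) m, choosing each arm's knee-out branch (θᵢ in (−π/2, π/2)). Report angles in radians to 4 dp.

φ1=0.0° → target in arm frame (0.0268, -0.0591)
  A cos θ + B sin θ = C:  0.1232·cos θ + -0.3019·sin θ = 0.1491
  θ1 = atan2(B,A) + arccos(C/0.3261) = -0.0875
arm 2 (φ=120.0°): x'=-0.0646, y'=0.0063
  e−x'=0.2146;  (l²−L²−(e−x')²−y'²−z²)/2L = 0.0349
  γ=atan2(-0.3019,0.2146)=-0.9529;  ψ=arccos(0.0942)=1.4765;  θ2=γ+ψ≈0.5236
arm 3 (φ=240.0°): x'=0.0378, y'=0.0528
  A=0.1122, B=-0.3019, C=(l²−L²−A²−y'²−z²)/(2L)=0.1628
  θ3 = atan2(B,A) + arccos(C/0.3221) = -0.1742

θ₁ = -0.0875, θ₂ = 0.5236, θ₃ = -0.1742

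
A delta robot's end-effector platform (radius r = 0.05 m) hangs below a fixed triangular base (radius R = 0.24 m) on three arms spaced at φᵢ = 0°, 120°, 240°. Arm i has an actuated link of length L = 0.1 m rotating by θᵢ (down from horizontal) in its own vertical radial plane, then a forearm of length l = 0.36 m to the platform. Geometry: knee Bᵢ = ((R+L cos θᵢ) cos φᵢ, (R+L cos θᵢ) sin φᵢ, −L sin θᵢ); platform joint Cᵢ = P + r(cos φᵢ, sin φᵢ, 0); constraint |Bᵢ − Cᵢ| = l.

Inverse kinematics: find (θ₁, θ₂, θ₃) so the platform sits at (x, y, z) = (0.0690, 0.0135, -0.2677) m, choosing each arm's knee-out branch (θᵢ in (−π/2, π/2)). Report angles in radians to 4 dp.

rotate P by −φ1: (0.0690, 0.0135, -0.2677)
  e−x'=0.1210;  (l²−L²−(e−x')²−y'²−z²)/2L = 0.1656
  γ=atan2(-0.2677,0.1210)=-1.1463;  ψ=arccos(0.5636)=0.9721;  θ1=γ+ψ≈-0.1742
rotate P by −φ2: (-0.0228, -0.0665, -0.2677)
  A cos θ + B sin θ = C:  0.2128·cos θ + -0.2677·sin θ = -0.0089
  √(A²+B²)=0.3420;  θ2 = -0.8991+1.5967 ≈ 0.6976
arm 3 (φ=240.0°): x'=-0.0462, y'=0.0530
  e−x'=0.2362;  (l²−L²−(e−x')²−y'²−z²)/2L = -0.0533
  √(A²+B²)=0.3570;  θ3 = -0.8478+1.7206 ≈ 0.8728

θ₁ = -0.1742, θ₂ = 0.6976, θ₃ = 0.8728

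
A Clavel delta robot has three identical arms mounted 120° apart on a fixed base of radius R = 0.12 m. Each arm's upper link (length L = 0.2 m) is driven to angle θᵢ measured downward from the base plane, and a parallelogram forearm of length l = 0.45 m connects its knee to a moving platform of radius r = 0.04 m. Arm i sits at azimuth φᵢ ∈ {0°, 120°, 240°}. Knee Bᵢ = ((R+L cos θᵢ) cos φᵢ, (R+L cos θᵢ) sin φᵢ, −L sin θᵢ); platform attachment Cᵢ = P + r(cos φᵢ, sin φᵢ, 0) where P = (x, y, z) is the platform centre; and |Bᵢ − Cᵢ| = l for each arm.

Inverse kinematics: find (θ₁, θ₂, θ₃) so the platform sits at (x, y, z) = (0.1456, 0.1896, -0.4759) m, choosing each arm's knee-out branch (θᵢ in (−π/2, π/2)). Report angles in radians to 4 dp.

θ₁ = 0.4363, θ₂ = 0.6108, θ₃ = 1.3963

arm 1 (φ=0.0°): x'=0.1456, y'=0.1896
  e−x'=-0.0656;  (l²−L²−(e−x')²−y'²−z²)/2L = -0.2606
  √(A²+B²)=0.4804;  θ1 = -1.7078+2.1441 ≈ 0.4363
φ2=120.0° → target in arm frame (0.0914, -0.2209)
  A=-0.0114, B=-0.4759, C=(l²−L²−A²−y'²−z²)/(2L)=-0.2823
  √(A²+B²)=0.4760;  θ2 = -1.5947+2.2055 ≈ 0.6108
rotate P by −φ3: (-0.2370, 0.0313, -0.4759)
  e−x'=0.3170;  (l²−L²−(e−x')²−y'²−z²)/2L = -0.4136
  √(A²+B²)=0.5718;  θ3 = -0.9832+2.3794 ≈ 1.3963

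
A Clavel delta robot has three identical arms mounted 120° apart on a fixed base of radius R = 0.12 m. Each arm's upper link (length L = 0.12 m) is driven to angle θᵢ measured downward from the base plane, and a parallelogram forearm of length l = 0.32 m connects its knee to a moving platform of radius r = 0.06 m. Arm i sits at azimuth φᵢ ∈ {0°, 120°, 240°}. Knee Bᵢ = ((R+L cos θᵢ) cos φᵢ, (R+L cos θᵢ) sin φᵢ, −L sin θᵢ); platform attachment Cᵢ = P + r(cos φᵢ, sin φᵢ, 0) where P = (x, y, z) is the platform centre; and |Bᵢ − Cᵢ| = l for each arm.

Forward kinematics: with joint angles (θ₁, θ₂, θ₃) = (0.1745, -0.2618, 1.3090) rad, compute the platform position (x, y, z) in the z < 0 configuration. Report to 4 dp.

O1 = (0.1782·cos0.0°, 0.1782·sin0.0°, -0.0208) = (0.1782, 0.0000, -0.0208)
arm 2 at φ=120.0°: ρ2 = 0.1759;  O2 = (-0.0880, 0.1523, 0.0311)
φ3=240.0°: virtual centre (-0.0455, -0.0789, -0.1159), radius l
subtract pairs → two planes through P
linear system: -0.5323x+0.3047y = -0.0003−0.1038z; -0.4474x+-0.1577y = -0.0105−-0.1902z
det = 0.2203;  x = 0.0147+-0.1887z,  y = 0.0247+-0.6703z
into |P−O₁|² = l²: 1.4849z² + 0.0703z + -0.0746 = 0;  Δ = 0.4481;  z = -0.2491 or 0.2017 → z<0 root = -0.2491
x = 0.0617, y = 0.1917

(0.0617, 0.1917, -0.2491)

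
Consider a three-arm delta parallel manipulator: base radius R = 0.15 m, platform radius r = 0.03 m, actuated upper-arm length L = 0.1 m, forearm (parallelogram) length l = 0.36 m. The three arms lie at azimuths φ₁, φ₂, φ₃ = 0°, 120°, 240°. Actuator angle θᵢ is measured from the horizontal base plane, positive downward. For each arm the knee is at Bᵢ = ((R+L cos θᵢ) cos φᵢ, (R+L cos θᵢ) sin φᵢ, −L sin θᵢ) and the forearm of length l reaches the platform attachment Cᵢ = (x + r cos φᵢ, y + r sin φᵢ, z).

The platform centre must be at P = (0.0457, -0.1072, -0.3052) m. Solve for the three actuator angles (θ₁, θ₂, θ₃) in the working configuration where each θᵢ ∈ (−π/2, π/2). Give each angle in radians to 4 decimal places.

rotate P by −φ1: (0.0457, -0.1072, -0.3052)
  e−x'=0.0743;  (l²−L²−(e−x')²−y'²−z²)/2L = 0.0472
  √(A²+B²)=0.3141;  θ1 = -1.3320+1.4200 ≈ 0.0880
arm 2 (φ=120.0°): x'=-0.1157, y'=0.0140
  A cos θ + B sin θ = C:  0.2357·cos θ + -0.3052·sin θ = -0.1465
  √(A²+B²)=0.3856;  θ2 = -0.9132+1.9604 ≈ 1.0472
arm 3 (φ=240.0°): x'=0.0700, y'=0.0932
  A cos θ + B sin θ = C:  0.0500·cos θ + -0.3052·sin θ = 0.0763
  √(A²+B²)=0.3093;  θ3 = -1.4084+1.3214 ≈ -0.0870

θ₁ = 0.0880, θ₂ = 1.0472, θ₃ = -0.0870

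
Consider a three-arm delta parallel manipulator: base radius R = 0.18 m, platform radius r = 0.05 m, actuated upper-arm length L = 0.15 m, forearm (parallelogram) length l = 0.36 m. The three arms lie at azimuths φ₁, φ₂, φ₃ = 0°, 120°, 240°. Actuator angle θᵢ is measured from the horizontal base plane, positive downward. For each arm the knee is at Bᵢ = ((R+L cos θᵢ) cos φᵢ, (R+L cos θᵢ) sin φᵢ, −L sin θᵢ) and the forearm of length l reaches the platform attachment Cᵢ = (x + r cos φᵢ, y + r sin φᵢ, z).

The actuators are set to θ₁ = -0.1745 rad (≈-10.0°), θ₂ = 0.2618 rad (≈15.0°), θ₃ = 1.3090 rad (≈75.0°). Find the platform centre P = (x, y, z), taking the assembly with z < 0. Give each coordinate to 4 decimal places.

(0.1153, 0.1262, -0.2694)

φ1=0.0°: virtual centre (0.2777, 0.0000, 0.0260), radius l
centre 2 = (0.2749·cos120.0°, 0.2749·sin120.0°, -0.0388) = (-0.1374, 0.2381, -0.0388)
arm 3 at φ=240.0°: ρ3 = 0.1688;  centre 3 = (-0.0844, -0.1462, -0.1449)
subtract pairs → two planes through P
linear system: -0.8303x+0.4761y = -0.0007−-0.1297z; -0.7243x+-0.2924y = -0.0283−-0.3419z
Cramer: x(z) = 0.0233-0.3415z;  y(z) = 0.0391-0.3232z
quadratic in z: (1.2211)z²+(0.0964)z+(-0.0627)=0, √Δ=0.5616 → z ∈ {-0.2694, 0.1905}; z = -0.2694 (taking z<0)
x = 0.1153, y = 0.1262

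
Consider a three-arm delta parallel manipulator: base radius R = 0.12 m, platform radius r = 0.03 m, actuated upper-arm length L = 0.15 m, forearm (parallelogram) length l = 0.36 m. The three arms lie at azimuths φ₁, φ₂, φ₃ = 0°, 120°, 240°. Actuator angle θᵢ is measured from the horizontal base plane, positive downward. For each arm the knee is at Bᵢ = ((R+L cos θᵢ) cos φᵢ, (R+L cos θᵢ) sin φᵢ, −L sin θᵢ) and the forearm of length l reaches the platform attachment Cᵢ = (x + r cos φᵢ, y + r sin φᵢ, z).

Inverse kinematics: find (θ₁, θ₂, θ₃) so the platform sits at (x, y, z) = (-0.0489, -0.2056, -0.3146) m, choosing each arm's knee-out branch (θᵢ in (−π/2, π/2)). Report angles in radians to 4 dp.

θ₁ = 0.9602, θ₂ = 1.3094, θ₃ = -0.2617

φ1=0.0° → target in arm frame (-0.0489, -0.2056)
  e−x'=0.1389;  (l²−L²−(e−x')²−y'²−z²)/2L = -0.1781
  γ=atan2(-0.3146,0.1389)=-1.1550;  ψ=arccos(-0.5180)=2.1153;  θ1=γ+ψ≈0.9602
φ2=120.0° → target in arm frame (-0.1536, 0.1451)
  A=0.2436, B=-0.3146, C=(l²−L²−A²−y'²−z²)/(2L)=-0.2409
  γ=atan2(-0.3146,0.2436)=-0.9119;  ψ=arccos(-0.6056)=2.2213;  θ2=γ+ψ≈1.3094
rotate P by −φ3: (0.2025, 0.0605, -0.3146)
  e−x'=-0.1125;  (l²−L²−(e−x')²−y'²−z²)/2L = -0.0273
  γ=atan2(-0.3146,-0.1125)=-1.9142;  ψ=arccos(-0.0817)=1.6525;  θ3=γ+ψ≈-0.2617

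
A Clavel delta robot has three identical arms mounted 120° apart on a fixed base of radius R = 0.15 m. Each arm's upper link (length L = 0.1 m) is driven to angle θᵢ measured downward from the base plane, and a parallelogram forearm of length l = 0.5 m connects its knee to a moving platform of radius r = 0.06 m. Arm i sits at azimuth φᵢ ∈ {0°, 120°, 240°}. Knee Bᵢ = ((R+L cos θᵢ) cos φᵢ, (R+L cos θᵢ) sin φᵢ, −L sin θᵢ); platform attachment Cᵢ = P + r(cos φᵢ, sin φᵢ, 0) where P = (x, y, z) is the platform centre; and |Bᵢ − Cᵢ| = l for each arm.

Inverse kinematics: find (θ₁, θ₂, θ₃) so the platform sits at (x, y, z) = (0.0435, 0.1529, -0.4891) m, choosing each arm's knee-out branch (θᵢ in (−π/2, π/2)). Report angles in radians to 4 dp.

θ₁ = 0.3495, θ₂ = 0.0875, θ₃ = 1.0476

rotate P by −φ1: (0.0435, 0.1529, -0.4891)
  e−x'=0.0465;  (l²−L²−(e−x')²−y'²−z²)/2L = -0.1238
  √(A²+B²)=0.4913;  θ1 = -1.4760+1.8255 ≈ 0.3495
rotate P by −φ2: (0.1107, -0.1141, -0.4891)
  e−x'=-0.0207;  (l²−L²−(e−x')²−y'²−z²)/2L = -0.0633
  √(A²+B²)=0.4895;  θ2 = -1.6130+1.7006 ≈ 0.0875
arm 3 (φ=240.0°): x'=-0.1542, y'=-0.0388
  e−x'=0.2442;  (l²−L²−(e−x')²−y'²−z²)/2L = -0.3017
  √(A²+B²)=0.5467;  θ3 = -1.1078+2.1554 ≈ 1.0476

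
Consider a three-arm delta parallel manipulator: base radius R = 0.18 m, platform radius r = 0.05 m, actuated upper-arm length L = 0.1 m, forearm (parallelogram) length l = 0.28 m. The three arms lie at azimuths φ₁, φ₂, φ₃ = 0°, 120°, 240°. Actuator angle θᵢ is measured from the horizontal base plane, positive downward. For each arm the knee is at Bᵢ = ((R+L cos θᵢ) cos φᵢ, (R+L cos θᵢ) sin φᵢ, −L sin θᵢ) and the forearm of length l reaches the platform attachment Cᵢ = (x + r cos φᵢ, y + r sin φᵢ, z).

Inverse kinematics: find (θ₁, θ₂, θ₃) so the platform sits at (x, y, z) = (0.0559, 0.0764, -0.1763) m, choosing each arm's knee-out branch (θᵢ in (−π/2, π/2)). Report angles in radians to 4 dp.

θ₁ = -0.3492, θ₂ = -0.0882, θ₃ = 1.1345

rotate P by −φ1: (0.0559, 0.0764, -0.1763)
  e−x'=0.0741;  (l²−L²−(e−x')²−y'²−z²)/2L = 0.1300
  θ1 = atan2(B,A) + arccos(C/0.1912) = -0.3492
rotate P by −φ2: (0.0382, -0.0866, -0.1763)
  A=0.0918, B=-0.1763, C=(l²−L²−A²−y'²−z²)/(2L)=0.1070
  √(A²+B²)=0.1988;  θ2 = -1.0908+1.0026 ≈ -0.0882
rotate P by −φ3: (-0.0941, 0.0102, -0.1763)
  A cos θ + B sin θ = C:  0.2241·cos θ + -0.1763·sin θ = -0.0651
  θ3 = atan2(B,A) + arccos(C/0.2851) = 1.1345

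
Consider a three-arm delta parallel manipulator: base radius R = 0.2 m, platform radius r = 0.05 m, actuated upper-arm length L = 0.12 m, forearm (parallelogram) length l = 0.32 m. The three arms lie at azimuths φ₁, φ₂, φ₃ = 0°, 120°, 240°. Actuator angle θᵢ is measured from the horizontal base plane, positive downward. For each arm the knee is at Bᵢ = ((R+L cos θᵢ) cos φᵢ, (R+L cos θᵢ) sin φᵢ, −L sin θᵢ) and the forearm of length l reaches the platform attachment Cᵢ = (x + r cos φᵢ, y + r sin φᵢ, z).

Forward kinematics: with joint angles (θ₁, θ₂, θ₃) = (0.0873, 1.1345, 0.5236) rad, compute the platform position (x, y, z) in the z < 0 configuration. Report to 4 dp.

centre 1 = (0.2695·cos0.0°, 0.2695·sin0.0°, -0.0105) = (0.2695, 0.0000, -0.0105)
centre 2 = (0.2007·cos120.0°, 0.2007·sin120.0°, -0.1088) = (-0.1004, 0.1738, -0.1088)
arm 3 at φ=240.0°: e+L cos θ3 = 0.2539;  centre 3 = (-0.1270, -0.2199, -0.0600)
subtract pairs → two planes through P
linear system: -0.7398x+0.3476y = -0.0206−-0.1966z; -0.7930x+-0.4398y = -0.0047−-0.0991z
det = 0.6010;  x = 0.0178+-0.2012z,  y = -0.0215+0.1374z
sphere 1 gives Az²+Bz+C=0 with A=1.0594, B=0.1163, C=-0.0385;  B²−4AC=0.1765;  roots -0.2532, 0.1434;  negative root z = -0.2532
x = 0.0688, y = -0.0563

(0.0688, -0.0563, -0.2532)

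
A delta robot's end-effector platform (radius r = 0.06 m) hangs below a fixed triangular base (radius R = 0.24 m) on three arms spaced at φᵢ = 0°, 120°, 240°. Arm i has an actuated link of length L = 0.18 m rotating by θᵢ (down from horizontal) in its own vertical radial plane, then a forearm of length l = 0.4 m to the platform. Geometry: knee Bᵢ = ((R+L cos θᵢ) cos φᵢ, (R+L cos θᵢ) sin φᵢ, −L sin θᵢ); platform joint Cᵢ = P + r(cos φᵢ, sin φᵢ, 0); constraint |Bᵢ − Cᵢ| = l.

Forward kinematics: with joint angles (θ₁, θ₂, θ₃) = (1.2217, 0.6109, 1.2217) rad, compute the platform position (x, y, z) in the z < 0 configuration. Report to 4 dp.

arm 1 at φ=0.0°: ρ1 = 0.2416;  S1 = (0.2416, 0.0000, -0.1691)
S2 = (0.3274·cos120.0°, 0.3274·sin120.0°, -0.1032) = (-0.1637, 0.2836, -0.1032)
S3 = (0.2416·cos240.0°, 0.2416·sin240.0°, -0.1691) = (-0.1208, -0.2092, -0.1691)
subtract pairs → two planes through P
[-0.8106 0.5671 0.1318]·P = 0.0309;  [-0.7247 -0.4184 0.0000]·P = 0.0000
det = 0.7502;  x = -0.0172+0.0735z,  y = 0.0299+-0.1273z
quadratic in z: (1.0216)z²+(0.2926)z+(-0.0635)=0, √Δ=0.5875 → z ∈ {-0.4308, 0.1443}; z = -0.4308 (taking z<0)
x = -0.0489, y = 0.0847

(-0.0489, 0.0847, -0.4308)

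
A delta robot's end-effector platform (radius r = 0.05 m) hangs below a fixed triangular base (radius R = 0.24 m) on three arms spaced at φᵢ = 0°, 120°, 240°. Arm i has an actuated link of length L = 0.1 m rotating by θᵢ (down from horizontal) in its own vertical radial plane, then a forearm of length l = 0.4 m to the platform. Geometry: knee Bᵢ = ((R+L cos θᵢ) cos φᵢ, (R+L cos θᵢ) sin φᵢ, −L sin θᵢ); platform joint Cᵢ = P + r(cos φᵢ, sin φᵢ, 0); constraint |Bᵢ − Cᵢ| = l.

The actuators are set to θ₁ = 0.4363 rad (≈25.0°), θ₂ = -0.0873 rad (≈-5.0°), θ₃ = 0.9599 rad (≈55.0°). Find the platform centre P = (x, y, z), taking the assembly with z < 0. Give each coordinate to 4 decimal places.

O1 = (0.2806·cos0.0°, 0.2806·sin0.0°, -0.0423) = (0.2806, 0.0000, -0.0423)
arm 2 at φ=120.0°: e+L cos θ2 = 0.2896;  O2 = (-0.1448, 0.2508, 0.0087)
φ3=240.0°: virtual centre (-0.1237, -0.2142, -0.0819), radius l
|O₂|²−|O₁|² = 0.0034;  |O₃|²−|O₁|² = -0.0126
linear system: -0.8509x+0.5016y = 0.0034−0.1020z; -0.8086x+-0.4284y = -0.0126−-0.0793z
Cramer: x(z) = 0.0063+0.0051z;  y(z) = 0.0176-0.1947z
quadratic in z: (1.0379)z²+(0.0749)z+(-0.0827)=0, √Δ=0.5906 → z ∈ {-0.3206, 0.2484}; z = -0.3206 (taking z<0)
x = 0.0047, y = 0.0800

(0.0047, 0.0800, -0.3206)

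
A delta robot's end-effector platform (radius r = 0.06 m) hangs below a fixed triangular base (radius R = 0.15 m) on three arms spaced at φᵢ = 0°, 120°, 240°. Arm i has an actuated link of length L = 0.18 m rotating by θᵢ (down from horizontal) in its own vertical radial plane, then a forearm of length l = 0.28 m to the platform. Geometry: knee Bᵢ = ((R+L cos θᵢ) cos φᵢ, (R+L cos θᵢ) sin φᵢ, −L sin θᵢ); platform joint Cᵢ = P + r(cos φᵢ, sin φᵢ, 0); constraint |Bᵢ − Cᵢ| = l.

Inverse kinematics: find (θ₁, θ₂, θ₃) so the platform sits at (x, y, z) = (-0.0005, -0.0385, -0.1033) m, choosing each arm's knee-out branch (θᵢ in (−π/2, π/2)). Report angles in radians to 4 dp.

θ₁ = 0.1738, θ₂ = 0.5235, θ₃ = -0.3488

arm 1 (φ=0.0°): x'=-0.0005, y'=-0.0385
  A=0.0905, B=-0.1033, C=(l²−L²−A²−y'²−z²)/(2L)=0.0713
  γ=atan2(-0.1033,0.0905)=-0.8513;  ψ=arccos(0.5189)=1.0252;  θ1=γ+ψ≈0.1738
φ2=120.0° → target in arm frame (-0.0331, 0.0197)
  e−x'=0.1231;  (l²−L²−(e−x')²−y'²−z²)/2L = 0.0550
  √(A²+B²)=0.1607;  θ2 = -0.6982+1.2217 ≈ 0.5235
arm 3 (φ=240.0°): x'=0.0336, y'=0.0188
  A=0.0564, B=-0.1033, C=(l²−L²−A²−y'²−z²)/(2L)=0.0883
  √(A²+B²)=0.1177;  θ3 = -1.0710+0.7222 ≈ -0.3488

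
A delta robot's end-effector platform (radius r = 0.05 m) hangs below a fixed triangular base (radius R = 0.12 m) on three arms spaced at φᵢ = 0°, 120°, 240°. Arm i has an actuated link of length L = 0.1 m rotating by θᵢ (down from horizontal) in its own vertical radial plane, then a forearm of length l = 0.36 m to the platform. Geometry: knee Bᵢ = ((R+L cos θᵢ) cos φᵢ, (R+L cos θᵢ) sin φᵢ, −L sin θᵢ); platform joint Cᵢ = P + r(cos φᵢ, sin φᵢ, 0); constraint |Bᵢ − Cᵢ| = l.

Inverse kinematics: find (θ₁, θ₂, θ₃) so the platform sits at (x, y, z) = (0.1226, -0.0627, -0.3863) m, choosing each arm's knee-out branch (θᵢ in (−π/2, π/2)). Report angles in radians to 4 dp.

rotate P by −φ1: (0.1226, -0.0627, -0.3863)
  e−x'=-0.0526;  (l²−L²−(e−x')²−y'²−z²)/2L = -0.1816
  γ=atan2(-0.3863,-0.0526)=-1.7061;  ψ=arccos(-0.4659)=2.0554;  θ1=γ+ψ≈0.3493
rotate P by −φ2: (-0.1156, -0.0748, -0.3863)
  A=0.1856, B=-0.3863, C=(l²−L²−A²−y'²−z²)/(2L)=-0.3484
  γ=atan2(-0.3863,0.1856)=-1.1229;  ψ=arccos(-0.8129)=2.5198;  θ2=γ+ψ≈1.3969
φ3=240.0° → target in arm frame (-0.0070, 0.1375)
  A cos θ + B sin θ = C:  0.0770·cos θ + -0.3863·sin θ = -0.2723
  √(A²+B²)=0.3939;  θ3 = -1.3740+2.3342 ≈ 0.9602

θ₁ = 0.3493, θ₂ = 1.3969, θ₃ = 0.9602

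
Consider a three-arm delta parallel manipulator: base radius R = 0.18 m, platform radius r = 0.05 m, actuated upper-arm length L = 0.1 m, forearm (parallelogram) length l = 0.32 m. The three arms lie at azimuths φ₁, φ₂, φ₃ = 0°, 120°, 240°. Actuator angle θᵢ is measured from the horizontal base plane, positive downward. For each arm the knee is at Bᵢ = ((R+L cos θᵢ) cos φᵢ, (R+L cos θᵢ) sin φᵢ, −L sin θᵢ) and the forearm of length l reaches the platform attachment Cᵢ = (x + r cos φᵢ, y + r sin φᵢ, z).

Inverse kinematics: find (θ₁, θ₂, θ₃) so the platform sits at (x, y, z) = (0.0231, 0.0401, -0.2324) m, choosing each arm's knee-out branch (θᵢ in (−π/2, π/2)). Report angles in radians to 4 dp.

θ₁ = -0.0874, θ₂ = -0.0882, θ₃ = 0.5232

φ1=0.0° → target in arm frame (0.0231, 0.0401)
  A cos θ + B sin θ = C:  0.1069·cos θ + -0.2324·sin θ = 0.1268
  √(A²+B²)=0.2558;  θ1 = -1.1397+1.0523 ≈ -0.0874
rotate P by −φ2: (0.0232, -0.0401, -0.2324)
  A=0.1068, B=-0.2324, C=(l²−L²−A²−y'²−z²)/(2L)=0.1269
  θ2 = atan2(B,A) + arccos(C/0.2558) = -0.0882
rotate P by −φ3: (-0.0463, 0.0000, -0.2324)
  e−x'=0.1763;  (l²−L²−(e−x')²−y'²−z²)/2L = 0.0366
  θ3 = atan2(B,A) + arccos(C/0.2917) = 0.5232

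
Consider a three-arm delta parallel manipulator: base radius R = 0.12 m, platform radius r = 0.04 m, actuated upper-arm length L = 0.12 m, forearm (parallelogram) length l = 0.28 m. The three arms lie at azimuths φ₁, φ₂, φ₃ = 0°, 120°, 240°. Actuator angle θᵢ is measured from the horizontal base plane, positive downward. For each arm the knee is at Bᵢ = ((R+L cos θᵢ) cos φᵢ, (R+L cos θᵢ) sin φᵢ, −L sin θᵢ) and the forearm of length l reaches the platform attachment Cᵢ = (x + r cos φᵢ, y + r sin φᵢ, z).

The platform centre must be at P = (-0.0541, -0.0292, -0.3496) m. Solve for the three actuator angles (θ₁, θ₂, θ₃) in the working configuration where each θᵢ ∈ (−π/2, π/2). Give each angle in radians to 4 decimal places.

θ₁ = 1.3966, θ₂ = 1.1347, θ₃ = 0.8730

rotate P by −φ1: (-0.0541, -0.0292, -0.3496)
  A cos θ + B sin θ = C:  0.1341·cos θ + -0.3496·sin θ = -0.3211
  γ=atan2(-0.3496,0.1341)=-1.2045;  ψ=arccos(-0.8575)=2.6011;  θ1=γ+ψ≈1.3966
φ2=120.0° → target in arm frame (0.0018, 0.0615)
  e−x'=0.0782;  (l²−L²−(e−x')²−y'²−z²)/2L = -0.2838
  γ=atan2(-0.3496,0.0782)=-1.3506;  ψ=arccos(-0.7923)=2.4853;  θ2=γ+ψ≈1.1347
φ3=240.0° → target in arm frame (0.0523, -0.0323)
  A cos θ + B sin θ = C:  0.0277·cos θ + -0.3496·sin θ = -0.2501
  θ3 = atan2(B,A) + arccos(C/0.3507) = 0.8730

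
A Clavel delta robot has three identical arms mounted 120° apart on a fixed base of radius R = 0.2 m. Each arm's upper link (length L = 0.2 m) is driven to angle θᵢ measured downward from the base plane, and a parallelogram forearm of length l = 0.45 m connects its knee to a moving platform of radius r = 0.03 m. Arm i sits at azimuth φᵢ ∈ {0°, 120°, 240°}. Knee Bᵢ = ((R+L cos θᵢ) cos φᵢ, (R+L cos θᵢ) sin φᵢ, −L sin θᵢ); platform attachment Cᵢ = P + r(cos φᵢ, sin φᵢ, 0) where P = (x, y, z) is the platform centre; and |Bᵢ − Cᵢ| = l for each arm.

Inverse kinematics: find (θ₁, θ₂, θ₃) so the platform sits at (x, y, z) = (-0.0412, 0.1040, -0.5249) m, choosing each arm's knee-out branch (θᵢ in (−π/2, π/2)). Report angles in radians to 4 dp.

θ₁ = 1.2220, θ₂ = 0.6983, θ₃ = 1.3093

φ1=0.0° → target in arm frame (-0.0412, 0.1040)
  A cos θ + B sin θ = C:  0.2112·cos θ + -0.5249·sin θ = -0.4211
  √(A²+B²)=0.5658;  θ1 = -1.1883+2.4102 ≈ 1.2220
φ2=120.0° → target in arm frame (0.1107, -0.0163)
  A cos θ + B sin θ = C:  0.0593·cos θ + -0.5249·sin θ = -0.2920
  √(A²+B²)=0.5282;  θ2 = -1.4582+2.1565 ≈ 0.6983
φ3=240.0° → target in arm frame (-0.0695, -0.0877)
  e−x'=0.2395;  (l²−L²−(e−x')²−y'²−z²)/2L = -0.4451
  θ3 = atan2(B,A) + arccos(C/0.5769) = 1.3093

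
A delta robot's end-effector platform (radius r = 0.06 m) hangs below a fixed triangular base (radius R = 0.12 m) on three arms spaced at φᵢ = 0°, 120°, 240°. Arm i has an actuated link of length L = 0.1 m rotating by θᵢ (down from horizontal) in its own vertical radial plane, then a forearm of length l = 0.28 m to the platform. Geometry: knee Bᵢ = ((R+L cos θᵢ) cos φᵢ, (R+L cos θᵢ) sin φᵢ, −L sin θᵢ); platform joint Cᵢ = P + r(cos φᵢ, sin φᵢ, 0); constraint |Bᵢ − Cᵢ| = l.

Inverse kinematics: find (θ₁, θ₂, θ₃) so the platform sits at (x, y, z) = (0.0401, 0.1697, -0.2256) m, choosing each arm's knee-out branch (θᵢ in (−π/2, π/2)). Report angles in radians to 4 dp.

rotate P by −φ1: (0.0401, 0.1697, -0.2256)
  A=0.0199, B=-0.2256, C=(l²−L²−A²−y'²−z²)/(2L)=-0.0584
  √(A²+B²)=0.2265;  θ1 = -1.4828+1.8318 ≈ 0.3490
rotate P by −φ2: (0.1269, -0.1196, -0.2256)
  e−x'=-0.0669;  (l²−L²−(e−x')²−y'²−z²)/2L = -0.0064
  θ2 = atan2(B,A) + arccos(C/0.2353) = -0.2613
arm 3 (φ=240.0°): x'=-0.1670, y'=-0.0501
  A=0.2270, B=-0.2256, C=(l²−L²−A²−y'²−z²)/(2L)=-0.1827
  γ=atan2(-0.2256,0.2270)=-0.7823;  ψ=arccos(-0.5709)=2.1784;  θ3=γ+ψ≈1.3961

θ₁ = 0.3490, θ₂ = -0.2613, θ₃ = 1.3961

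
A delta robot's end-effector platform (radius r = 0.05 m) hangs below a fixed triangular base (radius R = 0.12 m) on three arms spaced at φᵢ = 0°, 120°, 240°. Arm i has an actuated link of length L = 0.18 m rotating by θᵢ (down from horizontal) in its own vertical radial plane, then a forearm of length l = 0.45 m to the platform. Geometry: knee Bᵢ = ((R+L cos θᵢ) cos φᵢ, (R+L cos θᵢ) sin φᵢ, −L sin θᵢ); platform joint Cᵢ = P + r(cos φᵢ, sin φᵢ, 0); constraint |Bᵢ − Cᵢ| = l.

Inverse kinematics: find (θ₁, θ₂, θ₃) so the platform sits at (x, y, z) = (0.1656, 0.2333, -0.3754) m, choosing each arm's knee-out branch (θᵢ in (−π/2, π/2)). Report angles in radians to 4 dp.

θ₁ = -0.0002, θ₂ = 0.1742, θ₃ = 1.3089

arm 1 (φ=0.0°): x'=0.1656, y'=0.2333
  e−x'=-0.0956;  (l²−L²−(e−x')²−y'²−z²)/2L = -0.0955
  θ1 = atan2(B,A) + arccos(C/0.3874) = -0.0002
rotate P by −φ2: (0.1192, -0.2601, -0.3754)
  A cos θ + B sin θ = C:  -0.0492·cos θ + -0.3754·sin θ = -0.1136
  θ2 = atan2(B,A) + arccos(C/0.3786) = 0.1742
φ3=240.0° → target in arm frame (-0.2848, 0.0268)
  e−x'=0.3548;  (l²−L²−(e−x')²−y'²−z²)/2L = -0.2707
  θ3 = atan2(B,A) + arccos(C/0.5166) = 1.3089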